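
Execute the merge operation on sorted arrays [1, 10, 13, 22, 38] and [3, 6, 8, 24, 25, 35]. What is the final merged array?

Merging process:

Compare 1 vs 3: take 1 from left. Merged: [1]
Compare 10 vs 3: take 3 from right. Merged: [1, 3]
Compare 10 vs 6: take 6 from right. Merged: [1, 3, 6]
Compare 10 vs 8: take 8 from right. Merged: [1, 3, 6, 8]
Compare 10 vs 24: take 10 from left. Merged: [1, 3, 6, 8, 10]
Compare 13 vs 24: take 13 from left. Merged: [1, 3, 6, 8, 10, 13]
Compare 22 vs 24: take 22 from left. Merged: [1, 3, 6, 8, 10, 13, 22]
Compare 38 vs 24: take 24 from right. Merged: [1, 3, 6, 8, 10, 13, 22, 24]
Compare 38 vs 25: take 25 from right. Merged: [1, 3, 6, 8, 10, 13, 22, 24, 25]
Compare 38 vs 35: take 35 from right. Merged: [1, 3, 6, 8, 10, 13, 22, 24, 25, 35]
Append remaining from left: [38]. Merged: [1, 3, 6, 8, 10, 13, 22, 24, 25, 35, 38]

Final merged array: [1, 3, 6, 8, 10, 13, 22, 24, 25, 35, 38]
Total comparisons: 10

The merged array is [1, 3, 6, 8, 10, 13, 22, 24, 25, 35, 38], requiring 10 comparisons. The merge step runs in O(n) time where n is the total number of elements.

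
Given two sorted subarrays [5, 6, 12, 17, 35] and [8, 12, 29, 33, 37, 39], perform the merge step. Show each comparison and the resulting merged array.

Merging process:

Compare 5 vs 8: take 5 from left. Merged: [5]
Compare 6 vs 8: take 6 from left. Merged: [5, 6]
Compare 12 vs 8: take 8 from right. Merged: [5, 6, 8]
Compare 12 vs 12: take 12 from left. Merged: [5, 6, 8, 12]
Compare 17 vs 12: take 12 from right. Merged: [5, 6, 8, 12, 12]
Compare 17 vs 29: take 17 from left. Merged: [5, 6, 8, 12, 12, 17]
Compare 35 vs 29: take 29 from right. Merged: [5, 6, 8, 12, 12, 17, 29]
Compare 35 vs 33: take 33 from right. Merged: [5, 6, 8, 12, 12, 17, 29, 33]
Compare 35 vs 37: take 35 from left. Merged: [5, 6, 8, 12, 12, 17, 29, 33, 35]
Append remaining from right: [37, 39]. Merged: [5, 6, 8, 12, 12, 17, 29, 33, 35, 37, 39]

Final merged array: [5, 6, 8, 12, 12, 17, 29, 33, 35, 37, 39]
Total comparisons: 9

The merged array is [5, 6, 8, 12, 12, 17, 29, 33, 35, 37, 39], requiring 9 comparisons. The merge step runs in O(n) time where n is the total number of elements.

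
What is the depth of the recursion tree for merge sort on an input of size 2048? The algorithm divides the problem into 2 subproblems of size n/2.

For divide and conquer with division factor 2:

Problem sizes at each level:
Level 0: 2048
Level 1: 1024
Level 2: 512
Level 3: 256
Level 4: 128
Level 5: 64
Level 6: 32
Level 7: 16
Level 8: 8
Level 9: 4
Level 10: 2
Level 11: 1

The root is level 0 and the size-1 base case is level 11 (the tree spans levels 0 through 11, i.e. 12 levels counting the root), so the depth is the number of divisions: log_2(2048) = 11

The recursion tree depth is log_2(2048) = 11. At each level, the problem size is divided by 2, so it takes 11 divisions to reduce to a base case of size 1. The algorithm makes 2 recursive calls at each level.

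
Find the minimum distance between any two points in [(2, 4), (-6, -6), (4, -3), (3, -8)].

Computing all pairwise distances among 4 points:

d((2, 4), (-6, -6)) = 12.8062
d((2, 4), (4, -3)) = 7.2801
d((2, 4), (3, -8)) = 12.0416
d((-6, -6), (4, -3)) = 10.4403
d((-6, -6), (3, -8)) = 9.2195
d((4, -3), (3, -8)) = 5.099 <-- minimum

Closest pair: (4, -3) and (3, -8) with distance 5.099

The closest pair is (4, -3) and (3, -8) with Euclidean distance 5.099. For 4 points, brute-force pairwise comparison is shown above. For large n, the divide-and-conquer algorithm (sort by x, recurse on halves, check the dividing strip) achieves O(n log n).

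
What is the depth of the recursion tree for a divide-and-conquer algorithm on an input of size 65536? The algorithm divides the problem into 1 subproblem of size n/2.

For divide and conquer with division factor 2:

Problem sizes at each level:
Level 0: 65536
Level 1: 32768
Level 2: 16384
Level 3: 8192
Level 4: 4096
Level 5: 2048
Level 6: 1024
Level 7: 512
Level 8: 256
Level 9: 128
Level 10: 64
Level 11: 32
Level 12: 16
Level 13: 8
Level 14: 4
Level 15: 2
Level 16: 1

The root is level 0 and the size-1 base case is level 16 (the tree spans levels 0 through 16, i.e. 17 levels counting the root), so the depth is the number of divisions: log_2(65536) = 16

The recursion tree depth is log_2(65536) = 16. At each level, the problem size is divided by 2, so it takes 16 divisions to reduce to a base case of size 1. The algorithm makes 1 recursive call at each level.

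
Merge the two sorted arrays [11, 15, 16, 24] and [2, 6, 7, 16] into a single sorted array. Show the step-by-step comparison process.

Merging process:

Compare 11 vs 2: take 2 from right. Merged: [2]
Compare 11 vs 6: take 6 from right. Merged: [2, 6]
Compare 11 vs 7: take 7 from right. Merged: [2, 6, 7]
Compare 11 vs 16: take 11 from left. Merged: [2, 6, 7, 11]
Compare 15 vs 16: take 15 from left. Merged: [2, 6, 7, 11, 15]
Compare 16 vs 16: take 16 from left. Merged: [2, 6, 7, 11, 15, 16]
Compare 24 vs 16: take 16 from right. Merged: [2, 6, 7, 11, 15, 16, 16]
Append remaining from left: [24]. Merged: [2, 6, 7, 11, 15, 16, 16, 24]

Final merged array: [2, 6, 7, 11, 15, 16, 16, 24]
Total comparisons: 7

The merged array is [2, 6, 7, 11, 15, 16, 16, 24], requiring 7 comparisons. The merge step runs in O(n) time where n is the total number of elements.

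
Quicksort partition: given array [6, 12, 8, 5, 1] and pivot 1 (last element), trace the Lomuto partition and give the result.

Lomuto partition with pivot = 1:

Initial array: [6, 12, 8, 5, 1]

arr[0]=6 > 1: no swap
arr[1]=12 > 1: no swap
arr[2]=8 > 1: no swap
arr[3]=5 > 1: no swap

Place pivot at position 0: [1, 12, 8, 5, 6]
Pivot position: 0

After partitioning with pivot 1, the array becomes [1, 12, 8, 5, 6]. The pivot is placed at index 0. All elements to the left of the pivot are <= 1, and all elements to the right are > 1.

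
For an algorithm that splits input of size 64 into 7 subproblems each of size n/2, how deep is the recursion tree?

For divide and conquer with division factor 2:

Problem sizes at each level:
Level 0: 64
Level 1: 32
Level 2: 16
Level 3: 8
Level 4: 4
Level 5: 2
Level 6: 1

The root is level 0 and the size-1 base case is level 6 (the tree spans levels 0 through 6, i.e. 7 levels counting the root), so the depth is the number of divisions: log_2(64) = 6

The recursion tree depth is log_2(64) = 6. At each level, the problem size is divided by 2, so it takes 6 divisions to reduce to a base case of size 1. The algorithm makes 7 recursive calls at each level.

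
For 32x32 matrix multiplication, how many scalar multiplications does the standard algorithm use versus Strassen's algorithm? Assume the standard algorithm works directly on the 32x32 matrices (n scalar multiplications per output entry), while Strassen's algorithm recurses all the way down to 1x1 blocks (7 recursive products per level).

Matrix multiplication for 32x32 matrices:

Standard algorithm: 32^3 = 32768 multiplications
Strassen's algorithm: 7^(log2(32)) = 7^5 = 16807 multiplications
Savings: 32768 - 16807 = 15961 multiplications

Standard: 32768 multiplications (32^3). Strassen: 16807 multiplications (7^5). Strassen reduces 8 recursive multiplications to 7 at each level.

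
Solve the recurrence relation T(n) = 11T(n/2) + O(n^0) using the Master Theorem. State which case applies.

Master Theorem for T(n) = 11T(n/2) + O(n^0):

a = 11, b = 2, c = 0
log_b(a) = log_2(11) = 3.4594

Case 1: c = 0 < log_2(11) = 3.4594
T(n) = O(n^(log_2 11))

For T(n) = 11T(n/2) + O(n^0): log_2(11) = 3.4594. This is Case 1 of the Master Theorem (c < log_b(a), work dominated by leaves), giving O(n^(log_2 11)).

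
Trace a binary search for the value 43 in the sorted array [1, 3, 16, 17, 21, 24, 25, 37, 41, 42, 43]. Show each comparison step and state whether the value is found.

Binary search for 43 in [1, 3, 16, 17, 21, 24, 25, 37, 41, 42, 43]:

lo=0, hi=10, mid=5, arr[mid]=24 -> 24 < 43, search right half
lo=6, hi=10, mid=8, arr[mid]=41 -> 41 < 43, search right half
lo=9, hi=10, mid=9, arr[mid]=42 -> 42 < 43, search right half
lo=10, hi=10, mid=10, arr[mid]=43 -> Found target at index 10!

Binary search finds 43 at index 10 after 4 comparisons. The search repeatedly halves the search space by comparing with the middle element.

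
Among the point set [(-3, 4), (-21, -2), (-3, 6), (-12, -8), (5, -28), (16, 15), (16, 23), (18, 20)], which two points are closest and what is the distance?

Computing all pairwise distances among 8 points:

d((-3, 4), (-21, -2)) = 18.9737
d((-3, 4), (-3, 6)) = 2.0 <-- minimum
d((-3, 4), (-12, -8)) = 15.0
d((-3, 4), (5, -28)) = 32.9848
d((-3, 4), (16, 15)) = 21.9545
d((-3, 4), (16, 23)) = 26.8701
d((-3, 4), (18, 20)) = 26.4008
d((-21, -2), (-3, 6)) = 19.6977
d((-21, -2), (-12, -8)) = 10.8167
d((-21, -2), (5, -28)) = 36.7696
d((-21, -2), (16, 15)) = 40.7185
d((-21, -2), (16, 23)) = 44.6542
d((-21, -2), (18, 20)) = 44.7772
d((-3, 6), (-12, -8)) = 16.6433
d((-3, 6), (5, -28)) = 34.9285
d((-3, 6), (16, 15)) = 21.0238
d((-3, 6), (16, 23)) = 25.4951
d((-3, 6), (18, 20)) = 25.2389
d((-12, -8), (5, -28)) = 26.2488
d((-12, -8), (16, 15)) = 36.2353
d((-12, -8), (16, 23)) = 41.7732
d((-12, -8), (18, 20)) = 41.0366
d((5, -28), (16, 15)) = 44.3847
d((5, -28), (16, 23)) = 52.1728
d((5, -28), (18, 20)) = 49.7293
d((16, 15), (16, 23)) = 8.0
d((16, 15), (18, 20)) = 5.3852
d((16, 23), (18, 20)) = 3.6056

Closest pair: (-3, 4) and (-3, 6) with distance 2.0

The closest pair is (-3, 4) and (-3, 6) with Euclidean distance 2.0. For 8 points, brute-force pairwise comparison is shown above. For large n, the divide-and-conquer algorithm (sort by x, recurse on halves, check the dividing strip) achieves O(n log n).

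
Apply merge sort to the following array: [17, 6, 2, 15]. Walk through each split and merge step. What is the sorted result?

Merge sort trace:

Split: [17, 6, 2, 15] -> [17, 6] and [2, 15]
  Split: [17, 6] -> [17] and [6]
  Merge: [17] + [6] -> [6, 17]
  Split: [2, 15] -> [2] and [15]
  Merge: [2] + [15] -> [2, 15]
Merge: [6, 17] + [2, 15] -> [2, 6, 15, 17]

Final sorted array: [2, 6, 15, 17]

The merge sort proceeds by recursively splitting the array and merging sorted halves.
After all merges, the sorted array is [2, 6, 15, 17].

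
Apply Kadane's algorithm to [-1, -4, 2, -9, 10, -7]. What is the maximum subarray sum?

Using Kadane's algorithm on [-1, -4, 2, -9, 10, -7]:

Scanning through the array:
Position 1 (value -4): max_ending_here = -4, max_so_far = -1
Position 2 (value 2): max_ending_here = 2, max_so_far = 2
Position 3 (value -9): max_ending_here = -7, max_so_far = 2
Position 4 (value 10): max_ending_here = 10, max_so_far = 10
Position 5 (value -7): max_ending_here = 3, max_so_far = 10

Maximum subarray: [10]
Maximum sum: 10

The maximum subarray is [10] with sum 10. This subarray runs from index 4 to index 4.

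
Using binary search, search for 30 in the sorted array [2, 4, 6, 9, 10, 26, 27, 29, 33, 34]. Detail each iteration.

Binary search for 30 in [2, 4, 6, 9, 10, 26, 27, 29, 33, 34]:

lo=0, hi=9, mid=4, arr[mid]=10 -> 10 < 30, search right half
lo=5, hi=9, mid=7, arr[mid]=29 -> 29 < 30, search right half
lo=8, hi=9, mid=8, arr[mid]=33 -> 33 > 30, search left half
lo=8 > hi=7, target 30 not found

Binary search determines that 30 is not in the array after 3 comparisons. The search space was exhausted without finding the target.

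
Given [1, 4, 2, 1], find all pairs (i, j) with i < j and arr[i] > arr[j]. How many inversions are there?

Finding inversions in [1, 4, 2, 1]:

(1, 2): arr[1]=4 > arr[2]=2
(1, 3): arr[1]=4 > arr[3]=1
(2, 3): arr[2]=2 > arr[3]=1

Total inversions: 3

The array has 3 inversion(s): (1,2), (1,3), (2,3). Each pair (i,j) satisfies i < j and arr[i] > arr[j].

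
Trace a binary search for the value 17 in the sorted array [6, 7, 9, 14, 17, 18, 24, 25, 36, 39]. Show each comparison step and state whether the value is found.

Binary search for 17 in [6, 7, 9, 14, 17, 18, 24, 25, 36, 39]:

lo=0, hi=9, mid=4, arr[mid]=17 -> Found target at index 4!

Binary search finds 17 at index 4 after 1 comparisons. The search repeatedly halves the search space by comparing with the middle element.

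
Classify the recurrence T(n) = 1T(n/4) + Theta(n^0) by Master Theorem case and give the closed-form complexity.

Master Theorem for T(n) = 1T(n/4) + O(n^0):

a = 1, b = 4, c = 0
log_b(a) = log_4(1) = 0.0000

Case 2: c = 0 = log_4(1) = 0.0000
T(n) = O(n^0 log n) = O(log n)

For T(n) = 1T(n/4) + O(n^0): log_4(1) = 0.0000. This is Case 2 of the Master Theorem (c = log_b(a), equal work at all levels), giving O(log n).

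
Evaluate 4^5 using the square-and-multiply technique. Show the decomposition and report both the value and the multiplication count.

Computing 4^5 by squaring (build up from 4^1; each line after the first costs one multiplication):

4^1 = 4
4^2 = (4^1)^2 = 4^2 = 16
4^4 = (4^2)^2 = 16^2 = 256
4^5 = 4 * 4^4 = 4 * 256 = 1024

Result: 1024
Multiplications needed: 3 (3 lines after 4^1)

4^5 = 1024. Using exponentiation by squaring, this requires 3 multiplications. The key idea: if the exponent is even, square the half-power; if odd, multiply by the base once.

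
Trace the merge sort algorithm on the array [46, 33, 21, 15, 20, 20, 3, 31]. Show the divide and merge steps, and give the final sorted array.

Merge sort trace:

Split: [46, 33, 21, 15, 20, 20, 3, 31] -> [46, 33, 21, 15] and [20, 20, 3, 31]
  Split: [46, 33, 21, 15] -> [46, 33] and [21, 15]
    Split: [46, 33] -> [46] and [33]
    Merge: [46] + [33] -> [33, 46]
    Split: [21, 15] -> [21] and [15]
    Merge: [21] + [15] -> [15, 21]
  Merge: [33, 46] + [15, 21] -> [15, 21, 33, 46]
  Split: [20, 20, 3, 31] -> [20, 20] and [3, 31]
    Split: [20, 20] -> [20] and [20]
    Merge: [20] + [20] -> [20, 20]
    Split: [3, 31] -> [3] and [31]
    Merge: [3] + [31] -> [3, 31]
  Merge: [20, 20] + [3, 31] -> [3, 20, 20, 31]
Merge: [15, 21, 33, 46] + [3, 20, 20, 31] -> [3, 15, 20, 20, 21, 31, 33, 46]

Final sorted array: [3, 15, 20, 20, 21, 31, 33, 46]

The merge sort proceeds by recursively splitting the array and merging sorted halves.
After all merges, the sorted array is [3, 15, 20, 20, 21, 31, 33, 46].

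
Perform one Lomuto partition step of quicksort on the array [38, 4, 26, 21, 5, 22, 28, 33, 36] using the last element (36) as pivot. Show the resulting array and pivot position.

Lomuto partition with pivot = 36:

Initial array: [38, 4, 26, 21, 5, 22, 28, 33, 36]

arr[0]=38 > 36: no swap
arr[1]=4 <= 36: swap with position 0, array becomes [4, 38, 26, 21, 5, 22, 28, 33, 36]
arr[2]=26 <= 36: swap with position 1, array becomes [4, 26, 38, 21, 5, 22, 28, 33, 36]
arr[3]=21 <= 36: swap with position 2, array becomes [4, 26, 21, 38, 5, 22, 28, 33, 36]
arr[4]=5 <= 36: swap with position 3, array becomes [4, 26, 21, 5, 38, 22, 28, 33, 36]
arr[5]=22 <= 36: swap with position 4, array becomes [4, 26, 21, 5, 22, 38, 28, 33, 36]
arr[6]=28 <= 36: swap with position 5, array becomes [4, 26, 21, 5, 22, 28, 38, 33, 36]
arr[7]=33 <= 36: swap with position 6, array becomes [4, 26, 21, 5, 22, 28, 33, 38, 36]

Place pivot at position 7: [4, 26, 21, 5, 22, 28, 33, 36, 38]
Pivot position: 7

After partitioning with pivot 36, the array becomes [4, 26, 21, 5, 22, 28, 33, 36, 38]. The pivot is placed at index 7. All elements to the left of the pivot are <= 36, and all elements to the right are > 36.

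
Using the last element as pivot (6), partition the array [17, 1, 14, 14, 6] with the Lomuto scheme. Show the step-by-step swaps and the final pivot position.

Lomuto partition with pivot = 6:

Initial array: [17, 1, 14, 14, 6]

arr[0]=17 > 6: no swap
arr[1]=1 <= 6: swap with position 0, array becomes [1, 17, 14, 14, 6]
arr[2]=14 > 6: no swap
arr[3]=14 > 6: no swap

Place pivot at position 1: [1, 6, 14, 14, 17]
Pivot position: 1

After partitioning with pivot 6, the array becomes [1, 6, 14, 14, 17]. The pivot is placed at index 1. All elements to the left of the pivot are <= 6, and all elements to the right are > 6.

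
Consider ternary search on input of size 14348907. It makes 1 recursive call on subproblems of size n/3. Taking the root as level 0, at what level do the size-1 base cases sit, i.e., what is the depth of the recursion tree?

For divide and conquer with division factor 3:

Problem sizes at each level:
Level 0: 14348907
Level 1: 4782969
Level 2: 1594323
Level 3: 531441
Level 4: 177147
Level 5: 59049
Level 6: 19683
Level 7: 6561
Level 8: 2187
Level 9: 729
Level 10: 243
Level 11: 81
Level 12: 27
Level 13: 9
Level 14: 3
Level 15: 1

The root is level 0 and the size-1 base case is level 15 (the tree spans levels 0 through 15, i.e. 16 levels counting the root), so the depth is the number of divisions: log_3(14348907) = 15

The recursion tree depth is log_3(14348907) = 15. At each level, the problem size is divided by 3, so it takes 15 divisions to reduce to a base case of size 1. The algorithm makes 1 recursive call at each level.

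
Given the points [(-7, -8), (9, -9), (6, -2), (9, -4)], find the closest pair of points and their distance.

Computing all pairwise distances among 4 points:

d((-7, -8), (9, -9)) = 16.0312
d((-7, -8), (6, -2)) = 14.3178
d((-7, -8), (9, -4)) = 16.4924
d((9, -9), (6, -2)) = 7.6158
d((9, -9), (9, -4)) = 5.0
d((6, -2), (9, -4)) = 3.6056 <-- minimum

Closest pair: (6, -2) and (9, -4) with distance 3.6056

The closest pair is (6, -2) and (9, -4) with Euclidean distance 3.6056. For 4 points, brute-force pairwise comparison is shown above. For large n, the divide-and-conquer algorithm (sort by x, recurse on halves, check the dividing strip) achieves O(n log n).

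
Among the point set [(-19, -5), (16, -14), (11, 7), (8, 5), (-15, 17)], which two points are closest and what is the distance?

Computing all pairwise distances among 5 points:

d((-19, -5), (16, -14)) = 36.1386
d((-19, -5), (11, 7)) = 32.311
d((-19, -5), (8, 5)) = 28.7924
d((-19, -5), (-15, 17)) = 22.3607
d((16, -14), (11, 7)) = 21.587
d((16, -14), (8, 5)) = 20.6155
d((16, -14), (-15, 17)) = 43.8406
d((11, 7), (8, 5)) = 3.6056 <-- minimum
d((11, 7), (-15, 17)) = 27.8568
d((8, 5), (-15, 17)) = 25.9422

Closest pair: (11, 7) and (8, 5) with distance 3.6056

The closest pair is (11, 7) and (8, 5) with Euclidean distance 3.6056. For 5 points, brute-force pairwise comparison is shown above. For large n, the divide-and-conquer algorithm (sort by x, recurse on halves, check the dividing strip) achieves O(n log n).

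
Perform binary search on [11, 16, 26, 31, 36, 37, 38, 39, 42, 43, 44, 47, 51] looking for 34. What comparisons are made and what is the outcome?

Binary search for 34 in [11, 16, 26, 31, 36, 37, 38, 39, 42, 43, 44, 47, 51]:

lo=0, hi=12, mid=6, arr[mid]=38 -> 38 > 34, search left half
lo=0, hi=5, mid=2, arr[mid]=26 -> 26 < 34, search right half
lo=3, hi=5, mid=4, arr[mid]=36 -> 36 > 34, search left half
lo=3, hi=3, mid=3, arr[mid]=31 -> 31 < 34, search right half
lo=4 > hi=3, target 34 not found

Binary search determines that 34 is not in the array after 4 comparisons. The search space was exhausted without finding the target.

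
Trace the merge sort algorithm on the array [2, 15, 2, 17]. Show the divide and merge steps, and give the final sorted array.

Merge sort trace:

Split: [2, 15, 2, 17] -> [2, 15] and [2, 17]
  Split: [2, 15] -> [2] and [15]
  Merge: [2] + [15] -> [2, 15]
  Split: [2, 17] -> [2] and [17]
  Merge: [2] + [17] -> [2, 17]
Merge: [2, 15] + [2, 17] -> [2, 2, 15, 17]

Final sorted array: [2, 2, 15, 17]

The merge sort proceeds by recursively splitting the array and merging sorted halves.
After all merges, the sorted array is [2, 2, 15, 17].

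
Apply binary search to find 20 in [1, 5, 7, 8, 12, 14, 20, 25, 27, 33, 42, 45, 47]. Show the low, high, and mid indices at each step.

Binary search for 20 in [1, 5, 7, 8, 12, 14, 20, 25, 27, 33, 42, 45, 47]:

lo=0, hi=12, mid=6, arr[mid]=20 -> Found target at index 6!

Binary search finds 20 at index 6 after 1 comparisons. The search repeatedly halves the search space by comparing with the middle element.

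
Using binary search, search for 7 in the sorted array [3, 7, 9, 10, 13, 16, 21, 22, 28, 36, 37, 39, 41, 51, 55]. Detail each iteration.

Binary search for 7 in [3, 7, 9, 10, 13, 16, 21, 22, 28, 36, 37, 39, 41, 51, 55]:

lo=0, hi=14, mid=7, arr[mid]=22 -> 22 > 7, search left half
lo=0, hi=6, mid=3, arr[mid]=10 -> 10 > 7, search left half
lo=0, hi=2, mid=1, arr[mid]=7 -> Found target at index 1!

Binary search finds 7 at index 1 after 3 comparisons. The search repeatedly halves the search space by comparing with the middle element.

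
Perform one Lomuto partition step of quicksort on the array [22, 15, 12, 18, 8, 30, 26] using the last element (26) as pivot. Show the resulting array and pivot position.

Lomuto partition with pivot = 26:

Initial array: [22, 15, 12, 18, 8, 30, 26]

arr[0]=22 <= 26: swap with position 0, array becomes [22, 15, 12, 18, 8, 30, 26]
arr[1]=15 <= 26: swap with position 1, array becomes [22, 15, 12, 18, 8, 30, 26]
arr[2]=12 <= 26: swap with position 2, array becomes [22, 15, 12, 18, 8, 30, 26]
arr[3]=18 <= 26: swap with position 3, array becomes [22, 15, 12, 18, 8, 30, 26]
arr[4]=8 <= 26: swap with position 4, array becomes [22, 15, 12, 18, 8, 30, 26]
arr[5]=30 > 26: no swap

Place pivot at position 5: [22, 15, 12, 18, 8, 26, 30]
Pivot position: 5

After partitioning with pivot 26, the array becomes [22, 15, 12, 18, 8, 26, 30]. The pivot is placed at index 5. All elements to the left of the pivot are <= 26, and all elements to the right are > 26.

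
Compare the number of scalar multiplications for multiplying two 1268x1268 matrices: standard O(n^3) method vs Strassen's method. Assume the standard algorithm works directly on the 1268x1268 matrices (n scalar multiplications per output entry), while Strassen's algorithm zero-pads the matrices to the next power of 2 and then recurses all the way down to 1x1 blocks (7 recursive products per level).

Matrix multiplication for 1268x1268 matrices:

Strassen's algorithm requires power-of-2 dimensions. Pad 1268x1268 to 2048x2048 (next power of 2).

Standard algorithm: 1268^3 = 2038720832 multiplications
Strassen's algorithm: 7^(log2(2048)) = 7^11 = 1977326743 multiplications
Savings: 2038720832 - 1977326743 = 61394089 multiplications

Standard: 2038720832 multiplications (1268^3). Strassen: 1977326743 multiplications (7^11, after padding to 2048x2048). Strassen reduces 8 recursive multiplications to 7 at each level.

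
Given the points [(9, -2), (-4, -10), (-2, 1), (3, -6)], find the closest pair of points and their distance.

Computing all pairwise distances among 4 points:

d((9, -2), (-4, -10)) = 15.2643
d((9, -2), (-2, 1)) = 11.4018
d((9, -2), (3, -6)) = 7.2111 <-- minimum
d((-4, -10), (-2, 1)) = 11.1803
d((-4, -10), (3, -6)) = 8.0623
d((-2, 1), (3, -6)) = 8.6023

Closest pair: (9, -2) and (3, -6) with distance 7.2111

The closest pair is (9, -2) and (3, -6) with Euclidean distance 7.2111. For 4 points, brute-force pairwise comparison is shown above. For large n, the divide-and-conquer algorithm (sort by x, recurse on halves, check the dividing strip) achieves O(n log n).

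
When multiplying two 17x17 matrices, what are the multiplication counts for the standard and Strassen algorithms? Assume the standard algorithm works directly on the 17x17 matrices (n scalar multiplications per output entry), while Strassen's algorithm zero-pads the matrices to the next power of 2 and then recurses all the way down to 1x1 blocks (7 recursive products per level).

Matrix multiplication for 17x17 matrices:

Strassen's algorithm requires power-of-2 dimensions. Pad 17x17 to 32x32 (next power of 2).

Standard algorithm: 17^3 = 4913 multiplications
Strassen's algorithm: 7^(log2(32)) = 7^5 = 16807 multiplications
Difference: 4913 - 16807 = -11894 (Strassen uses MORE here due to padding overhead — for small or just-over-power-of-2 n, padding can outweigh the per-level savings)

Standard: 4913 multiplications (17^3). Strassen: 16807 multiplications (7^5, after padding to 32x32). Strassen reduces 8 recursive multiplications to 7 at each level.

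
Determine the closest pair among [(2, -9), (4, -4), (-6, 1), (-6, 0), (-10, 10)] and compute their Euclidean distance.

Computing all pairwise distances among 5 points:

d((2, -9), (4, -4)) = 5.3852
d((2, -9), (-6, 1)) = 12.8062
d((2, -9), (-6, 0)) = 12.0416
d((2, -9), (-10, 10)) = 22.4722
d((4, -4), (-6, 1)) = 11.1803
d((4, -4), (-6, 0)) = 10.7703
d((4, -4), (-10, 10)) = 19.799
d((-6, 1), (-6, 0)) = 1.0 <-- minimum
d((-6, 1), (-10, 10)) = 9.8489
d((-6, 0), (-10, 10)) = 10.7703

Closest pair: (-6, 1) and (-6, 0) with distance 1.0

The closest pair is (-6, 1) and (-6, 0) with Euclidean distance 1.0. For 5 points, brute-force pairwise comparison is shown above. For large n, the divide-and-conquer algorithm (sort by x, recurse on halves, check the dividing strip) achieves O(n log n).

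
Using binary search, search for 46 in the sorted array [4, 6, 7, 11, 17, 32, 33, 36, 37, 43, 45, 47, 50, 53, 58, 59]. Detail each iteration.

Binary search for 46 in [4, 6, 7, 11, 17, 32, 33, 36, 37, 43, 45, 47, 50, 53, 58, 59]:

lo=0, hi=15, mid=7, arr[mid]=36 -> 36 < 46, search right half
lo=8, hi=15, mid=11, arr[mid]=47 -> 47 > 46, search left half
lo=8, hi=10, mid=9, arr[mid]=43 -> 43 < 46, search right half
lo=10, hi=10, mid=10, arr[mid]=45 -> 45 < 46, search right half
lo=11 > hi=10, target 46 not found

Binary search determines that 46 is not in the array after 4 comparisons. The search space was exhausted without finding the target.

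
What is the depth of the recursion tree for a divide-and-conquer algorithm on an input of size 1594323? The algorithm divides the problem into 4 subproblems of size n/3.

For divide and conquer with division factor 3:

Problem sizes at each level:
Level 0: 1594323
Level 1: 531441
Level 2: 177147
Level 3: 59049
Level 4: 19683
Level 5: 6561
Level 6: 2187
Level 7: 729
Level 8: 243
Level 9: 81
Level 10: 27
Level 11: 9
Level 12: 3
Level 13: 1

The root is level 0 and the size-1 base case is level 13 (the tree spans levels 0 through 13, i.e. 14 levels counting the root), so the depth is the number of divisions: log_3(1594323) = 13

The recursion tree depth is log_3(1594323) = 13. At each level, the problem size is divided by 3, so it takes 13 divisions to reduce to a base case of size 1. The algorithm makes 4 recursive calls at each level.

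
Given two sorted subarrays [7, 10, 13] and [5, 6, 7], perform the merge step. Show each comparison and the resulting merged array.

Merging process:

Compare 7 vs 5: take 5 from right. Merged: [5]
Compare 7 vs 6: take 6 from right. Merged: [5, 6]
Compare 7 vs 7: take 7 from left. Merged: [5, 6, 7]
Compare 10 vs 7: take 7 from right. Merged: [5, 6, 7, 7]
Append remaining from left: [10, 13]. Merged: [5, 6, 7, 7, 10, 13]

Final merged array: [5, 6, 7, 7, 10, 13]
Total comparisons: 4

The merged array is [5, 6, 7, 7, 10, 13], requiring 4 comparisons. The merge step runs in O(n) time where n is the total number of elements.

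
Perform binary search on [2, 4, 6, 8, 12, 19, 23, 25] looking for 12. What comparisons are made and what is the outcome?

Binary search for 12 in [2, 4, 6, 8, 12, 19, 23, 25]:

lo=0, hi=7, mid=3, arr[mid]=8 -> 8 < 12, search right half
lo=4, hi=7, mid=5, arr[mid]=19 -> 19 > 12, search left half
lo=4, hi=4, mid=4, arr[mid]=12 -> Found target at index 4!

Binary search finds 12 at index 4 after 3 comparisons. The search repeatedly halves the search space by comparing with the middle element.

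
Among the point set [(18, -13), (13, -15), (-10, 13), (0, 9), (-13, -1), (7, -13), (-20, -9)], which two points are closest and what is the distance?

Computing all pairwise distances among 7 points:

d((18, -13), (13, -15)) = 5.3852 <-- minimum
d((18, -13), (-10, 13)) = 38.2099
d((18, -13), (0, 9)) = 28.4253
d((18, -13), (-13, -1)) = 33.2415
d((18, -13), (7, -13)) = 11.0
d((18, -13), (-20, -9)) = 38.2099
d((13, -15), (-10, 13)) = 36.2353
d((13, -15), (0, 9)) = 27.2947
d((13, -15), (-13, -1)) = 29.5296
d((13, -15), (7, -13)) = 6.3246
d((13, -15), (-20, -9)) = 33.541
d((-10, 13), (0, 9)) = 10.7703
d((-10, 13), (-13, -1)) = 14.3178
d((-10, 13), (7, -13)) = 31.0644
d((-10, 13), (-20, -9)) = 24.1661
d((0, 9), (-13, -1)) = 16.4012
d((0, 9), (7, -13)) = 23.0868
d((0, 9), (-20, -9)) = 26.9072
d((-13, -1), (7, -13)) = 23.3238
d((-13, -1), (-20, -9)) = 10.6301
d((7, -13), (-20, -9)) = 27.2947

Closest pair: (18, -13) and (13, -15) with distance 5.3852

The closest pair is (18, -13) and (13, -15) with Euclidean distance 5.3852. For 7 points, brute-force pairwise comparison is shown above. For large n, the divide-and-conquer algorithm (sort by x, recurse on halves, check the dividing strip) achieves O(n log n).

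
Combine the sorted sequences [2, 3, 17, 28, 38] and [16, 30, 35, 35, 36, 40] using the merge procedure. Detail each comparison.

Merging process:

Compare 2 vs 16: take 2 from left. Merged: [2]
Compare 3 vs 16: take 3 from left. Merged: [2, 3]
Compare 17 vs 16: take 16 from right. Merged: [2, 3, 16]
Compare 17 vs 30: take 17 from left. Merged: [2, 3, 16, 17]
Compare 28 vs 30: take 28 from left. Merged: [2, 3, 16, 17, 28]
Compare 38 vs 30: take 30 from right. Merged: [2, 3, 16, 17, 28, 30]
Compare 38 vs 35: take 35 from right. Merged: [2, 3, 16, 17, 28, 30, 35]
Compare 38 vs 35: take 35 from right. Merged: [2, 3, 16, 17, 28, 30, 35, 35]
Compare 38 vs 36: take 36 from right. Merged: [2, 3, 16, 17, 28, 30, 35, 35, 36]
Compare 38 vs 40: take 38 from left. Merged: [2, 3, 16, 17, 28, 30, 35, 35, 36, 38]
Append remaining from right: [40]. Merged: [2, 3, 16, 17, 28, 30, 35, 35, 36, 38, 40]

Final merged array: [2, 3, 16, 17, 28, 30, 35, 35, 36, 38, 40]
Total comparisons: 10

The merged array is [2, 3, 16, 17, 28, 30, 35, 35, 36, 38, 40], requiring 10 comparisons. The merge step runs in O(n) time where n is the total number of elements.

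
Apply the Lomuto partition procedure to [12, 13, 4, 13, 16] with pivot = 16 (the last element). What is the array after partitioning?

Lomuto partition with pivot = 16:

Initial array: [12, 13, 4, 13, 16]

arr[0]=12 <= 16: swap with position 0, array becomes [12, 13, 4, 13, 16]
arr[1]=13 <= 16: swap with position 1, array becomes [12, 13, 4, 13, 16]
arr[2]=4 <= 16: swap with position 2, array becomes [12, 13, 4, 13, 16]
arr[3]=13 <= 16: swap with position 3, array becomes [12, 13, 4, 13, 16]

Place pivot at position 4: [12, 13, 4, 13, 16]
Pivot position: 4

After partitioning with pivot 16, the array becomes [12, 13, 4, 13, 16]. The pivot is placed at index 4. All elements to the left of the pivot are <= 16, and all elements to the right are > 16.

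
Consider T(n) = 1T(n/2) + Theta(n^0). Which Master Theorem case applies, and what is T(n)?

Master Theorem for T(n) = 1T(n/2) + O(n^0):

a = 1, b = 2, c = 0
log_b(a) = log_2(1) = 0.0000

Case 2: c = 0 = log_2(1) = 0.0000
T(n) = O(n^0 log n) = O(log n)

For T(n) = 1T(n/2) + O(n^0): log_2(1) = 0.0000. This is Case 2 of the Master Theorem (c = log_b(a), equal work at all levels), giving O(log n).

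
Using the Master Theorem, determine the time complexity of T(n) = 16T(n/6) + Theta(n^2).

Master Theorem for T(n) = 16T(n/6) + O(n^2):

a = 16, b = 6, c = 2
log_b(a) = log_6(16) = 1.5474

Case 3: c = 2 > log_6(16) = 1.5474
T(n) = O(n^2) = O(n^2)

For T(n) = 16T(n/6) + O(n^2): log_6(16) = 1.5474. This is Case 3 of the Master Theorem (c > log_b(a), work dominated by root), giving O(n^2).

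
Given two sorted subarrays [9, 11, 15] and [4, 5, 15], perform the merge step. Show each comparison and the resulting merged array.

Merging process:

Compare 9 vs 4: take 4 from right. Merged: [4]
Compare 9 vs 5: take 5 from right. Merged: [4, 5]
Compare 9 vs 15: take 9 from left. Merged: [4, 5, 9]
Compare 11 vs 15: take 11 from left. Merged: [4, 5, 9, 11]
Compare 15 vs 15: take 15 from left. Merged: [4, 5, 9, 11, 15]
Append remaining from right: [15]. Merged: [4, 5, 9, 11, 15, 15]

Final merged array: [4, 5, 9, 11, 15, 15]
Total comparisons: 5

The merged array is [4, 5, 9, 11, 15, 15], requiring 5 comparisons. The merge step runs in O(n) time where n is the total number of elements.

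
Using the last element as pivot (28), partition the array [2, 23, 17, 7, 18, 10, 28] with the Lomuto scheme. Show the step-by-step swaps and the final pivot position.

Lomuto partition with pivot = 28:

Initial array: [2, 23, 17, 7, 18, 10, 28]

arr[0]=2 <= 28: swap with position 0, array becomes [2, 23, 17, 7, 18, 10, 28]
arr[1]=23 <= 28: swap with position 1, array becomes [2, 23, 17, 7, 18, 10, 28]
arr[2]=17 <= 28: swap with position 2, array becomes [2, 23, 17, 7, 18, 10, 28]
arr[3]=7 <= 28: swap with position 3, array becomes [2, 23, 17, 7, 18, 10, 28]
arr[4]=18 <= 28: swap with position 4, array becomes [2, 23, 17, 7, 18, 10, 28]
arr[5]=10 <= 28: swap with position 5, array becomes [2, 23, 17, 7, 18, 10, 28]

Place pivot at position 6: [2, 23, 17, 7, 18, 10, 28]
Pivot position: 6

After partitioning with pivot 28, the array becomes [2, 23, 17, 7, 18, 10, 28]. The pivot is placed at index 6. All elements to the left of the pivot are <= 28, and all elements to the right are > 28.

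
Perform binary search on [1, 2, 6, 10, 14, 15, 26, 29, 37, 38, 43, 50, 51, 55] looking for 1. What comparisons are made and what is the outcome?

Binary search for 1 in [1, 2, 6, 10, 14, 15, 26, 29, 37, 38, 43, 50, 51, 55]:

lo=0, hi=13, mid=6, arr[mid]=26 -> 26 > 1, search left half
lo=0, hi=5, mid=2, arr[mid]=6 -> 6 > 1, search left half
lo=0, hi=1, mid=0, arr[mid]=1 -> Found target at index 0!

Binary search finds 1 at index 0 after 3 comparisons. The search repeatedly halves the search space by comparing with the middle element.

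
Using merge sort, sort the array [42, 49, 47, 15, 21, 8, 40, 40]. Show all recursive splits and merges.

Merge sort trace:

Split: [42, 49, 47, 15, 21, 8, 40, 40] -> [42, 49, 47, 15] and [21, 8, 40, 40]
  Split: [42, 49, 47, 15] -> [42, 49] and [47, 15]
    Split: [42, 49] -> [42] and [49]
    Merge: [42] + [49] -> [42, 49]
    Split: [47, 15] -> [47] and [15]
    Merge: [47] + [15] -> [15, 47]
  Merge: [42, 49] + [15, 47] -> [15, 42, 47, 49]
  Split: [21, 8, 40, 40] -> [21, 8] and [40, 40]
    Split: [21, 8] -> [21] and [8]
    Merge: [21] + [8] -> [8, 21]
    Split: [40, 40] -> [40] and [40]
    Merge: [40] + [40] -> [40, 40]
  Merge: [8, 21] + [40, 40] -> [8, 21, 40, 40]
Merge: [15, 42, 47, 49] + [8, 21, 40, 40] -> [8, 15, 21, 40, 40, 42, 47, 49]

Final sorted array: [8, 15, 21, 40, 40, 42, 47, 49]

The merge sort proceeds by recursively splitting the array and merging sorted halves.
After all merges, the sorted array is [8, 15, 21, 40, 40, 42, 47, 49].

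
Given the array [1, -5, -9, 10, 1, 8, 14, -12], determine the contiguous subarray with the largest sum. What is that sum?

Using Kadane's algorithm on [1, -5, -9, 10, 1, 8, 14, -12]:

Scanning through the array:
Position 1 (value -5): max_ending_here = -4, max_so_far = 1
Position 2 (value -9): max_ending_here = -9, max_so_far = 1
Position 3 (value 10): max_ending_here = 10, max_so_far = 10
Position 4 (value 1): max_ending_here = 11, max_so_far = 11
Position 5 (value 8): max_ending_here = 19, max_so_far = 19
Position 6 (value 14): max_ending_here = 33, max_so_far = 33
Position 7 (value -12): max_ending_here = 21, max_so_far = 33

Maximum subarray: [10, 1, 8, 14]
Maximum sum: 33

The maximum subarray is [10, 1, 8, 14] with sum 33. This subarray runs from index 3 to index 6.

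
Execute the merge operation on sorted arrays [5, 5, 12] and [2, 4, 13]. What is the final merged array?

Merging process:

Compare 5 vs 2: take 2 from right. Merged: [2]
Compare 5 vs 4: take 4 from right. Merged: [2, 4]
Compare 5 vs 13: take 5 from left. Merged: [2, 4, 5]
Compare 5 vs 13: take 5 from left. Merged: [2, 4, 5, 5]
Compare 12 vs 13: take 12 from left. Merged: [2, 4, 5, 5, 12]
Append remaining from right: [13]. Merged: [2, 4, 5, 5, 12, 13]

Final merged array: [2, 4, 5, 5, 12, 13]
Total comparisons: 5

The merged array is [2, 4, 5, 5, 12, 13], requiring 5 comparisons. The merge step runs in O(n) time where n is the total number of elements.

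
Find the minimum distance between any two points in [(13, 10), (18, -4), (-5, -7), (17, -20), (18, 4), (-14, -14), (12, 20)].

Computing all pairwise distances among 7 points:

d((13, 10), (18, -4)) = 14.8661
d((13, 10), (-5, -7)) = 24.7588
d((13, 10), (17, -20)) = 30.2655
d((13, 10), (18, 4)) = 7.8102 <-- minimum
d((13, 10), (-14, -14)) = 36.1248
d((13, 10), (12, 20)) = 10.0499
d((18, -4), (-5, -7)) = 23.1948
d((18, -4), (17, -20)) = 16.0312
d((18, -4), (18, 4)) = 8.0
d((18, -4), (-14, -14)) = 33.5261
d((18, -4), (12, 20)) = 24.7386
d((-5, -7), (17, -20)) = 25.5539
d((-5, -7), (18, 4)) = 25.4951
d((-5, -7), (-14, -14)) = 11.4018
d((-5, -7), (12, 20)) = 31.9061
d((17, -20), (18, 4)) = 24.0208
d((17, -20), (-14, -14)) = 31.5753
d((17, -20), (12, 20)) = 40.3113
d((18, 4), (-14, -14)) = 36.7151
d((18, 4), (12, 20)) = 17.088
d((-14, -14), (12, 20)) = 42.8019

Closest pair: (13, 10) and (18, 4) with distance 7.8102

The closest pair is (13, 10) and (18, 4) with Euclidean distance 7.8102. For 7 points, brute-force pairwise comparison is shown above. For large n, the divide-and-conquer algorithm (sort by x, recurse on halves, check the dividing strip) achieves O(n log n).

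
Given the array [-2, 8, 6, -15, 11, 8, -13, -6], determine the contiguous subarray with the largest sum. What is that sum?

Using Kadane's algorithm on [-2, 8, 6, -15, 11, 8, -13, -6]:

Scanning through the array:
Position 1 (value 8): max_ending_here = 8, max_so_far = 8
Position 2 (value 6): max_ending_here = 14, max_so_far = 14
Position 3 (value -15): max_ending_here = -1, max_so_far = 14
Position 4 (value 11): max_ending_here = 11, max_so_far = 14
Position 5 (value 8): max_ending_here = 19, max_so_far = 19
Position 6 (value -13): max_ending_here = 6, max_so_far = 19
Position 7 (value -6): max_ending_here = 0, max_so_far = 19

Maximum subarray: [11, 8]
Maximum sum: 19

The maximum subarray is [11, 8] with sum 19. This subarray runs from index 4 to index 5.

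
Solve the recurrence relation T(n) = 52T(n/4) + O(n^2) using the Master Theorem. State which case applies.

Master Theorem for T(n) = 52T(n/4) + O(n^2):

a = 52, b = 4, c = 2
log_b(a) = log_4(52) = 2.8502

Case 1: c = 2 < log_4(52) = 2.8502
T(n) = O(n^(log_4 52))

For T(n) = 52T(n/4) + O(n^2): log_4(52) = 2.8502. This is Case 1 of the Master Theorem (c < log_b(a), work dominated by leaves), giving O(n^(log_4 52)).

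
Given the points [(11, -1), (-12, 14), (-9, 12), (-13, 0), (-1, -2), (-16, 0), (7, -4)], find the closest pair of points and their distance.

Computing all pairwise distances among 7 points:

d((11, -1), (-12, 14)) = 27.4591
d((11, -1), (-9, 12)) = 23.8537
d((11, -1), (-13, 0)) = 24.0208
d((11, -1), (-1, -2)) = 12.0416
d((11, -1), (-16, 0)) = 27.0185
d((11, -1), (7, -4)) = 5.0
d((-12, 14), (-9, 12)) = 3.6056
d((-12, 14), (-13, 0)) = 14.0357
d((-12, 14), (-1, -2)) = 19.4165
d((-12, 14), (-16, 0)) = 14.5602
d((-12, 14), (7, -4)) = 26.1725
d((-9, 12), (-13, 0)) = 12.6491
d((-9, 12), (-1, -2)) = 16.1245
d((-9, 12), (-16, 0)) = 13.8924
d((-9, 12), (7, -4)) = 22.6274
d((-13, 0), (-1, -2)) = 12.1655
d((-13, 0), (-16, 0)) = 3.0 <-- minimum
d((-13, 0), (7, -4)) = 20.3961
d((-1, -2), (-16, 0)) = 15.1327
d((-1, -2), (7, -4)) = 8.2462
d((-16, 0), (7, -4)) = 23.3452

Closest pair: (-13, 0) and (-16, 0) with distance 3.0

The closest pair is (-13, 0) and (-16, 0) with Euclidean distance 3.0. For 7 points, brute-force pairwise comparison is shown above. For large n, the divide-and-conquer algorithm (sort by x, recurse on halves, check the dividing strip) achieves O(n log n).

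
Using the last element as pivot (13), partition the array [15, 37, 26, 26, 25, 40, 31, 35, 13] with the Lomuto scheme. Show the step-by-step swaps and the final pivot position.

Lomuto partition with pivot = 13:

Initial array: [15, 37, 26, 26, 25, 40, 31, 35, 13]

arr[0]=15 > 13: no swap
arr[1]=37 > 13: no swap
arr[2]=26 > 13: no swap
arr[3]=26 > 13: no swap
arr[4]=25 > 13: no swap
arr[5]=40 > 13: no swap
arr[6]=31 > 13: no swap
arr[7]=35 > 13: no swap

Place pivot at position 0: [13, 37, 26, 26, 25, 40, 31, 35, 15]
Pivot position: 0

After partitioning with pivot 13, the array becomes [13, 37, 26, 26, 25, 40, 31, 35, 15]. The pivot is placed at index 0. All elements to the left of the pivot are <= 13, and all elements to the right are > 13.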